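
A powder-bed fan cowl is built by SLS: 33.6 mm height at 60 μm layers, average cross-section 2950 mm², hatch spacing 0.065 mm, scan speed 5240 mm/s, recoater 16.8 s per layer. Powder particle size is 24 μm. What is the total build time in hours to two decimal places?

Number of layers: 33.6 / 0.06 → 560 (rounded up).
Per-layer scan distance = 2950 / 0.065, so 45384.6 mm.
Per-layer scan time: 45384.6 / 5240 → 8.6612 s.
Layer cycle: 8.6612 + 16.8 → 25.4612 s.
Total: 560 × 25.4612 s = 14258.272 s → 3.96 hours.

3.96 hours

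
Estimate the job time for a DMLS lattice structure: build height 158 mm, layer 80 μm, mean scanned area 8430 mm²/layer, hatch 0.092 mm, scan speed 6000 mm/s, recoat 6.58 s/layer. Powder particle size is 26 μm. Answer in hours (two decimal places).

11.99 hours

Layer count = ceil(158 / 0.08) = 1975.
Hatch length per layer = 8430 / 0.092, so 91630.4 mm.
Scan time per layer = 91630.4 / 6000 = 15.2717 s.
Layer cycle: 15.2717 + 6.58 → 21.8517 s.
1975 layers × 21.8517 s/layer = 43157.1075 s, i.e. 11.99 hours.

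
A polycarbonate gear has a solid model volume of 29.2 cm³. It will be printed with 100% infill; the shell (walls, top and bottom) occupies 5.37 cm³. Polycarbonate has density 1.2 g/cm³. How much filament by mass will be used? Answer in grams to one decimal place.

Volume inside the shell = 29.2 − 5.37 = 23.83 cm³.
Infill deposited: 1.00 × 23.83 → 23.83 cm³.
Deposited volume: 5.37 + 23.83 → 29.2 cm³.
Mass = 29.2 × 1.2 = 35.04 g.

35.0 g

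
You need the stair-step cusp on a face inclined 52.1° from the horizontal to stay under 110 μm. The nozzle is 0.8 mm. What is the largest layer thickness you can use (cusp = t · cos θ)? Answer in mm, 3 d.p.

0.179 mm

Layer height = cusp / cos(52.1°) = 0.11 / 0.6143 = 0.179 mm.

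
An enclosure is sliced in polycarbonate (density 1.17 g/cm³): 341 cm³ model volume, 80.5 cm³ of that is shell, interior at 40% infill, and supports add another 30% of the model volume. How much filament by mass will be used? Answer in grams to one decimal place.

Interior volume: 341 − 80.5 → 260.5 cm³.
Deposited infill = 0.40 × 260.5 = 104.2 cm³.
Support = 0.30 × 341 = 102.3 cm³.
Total extruded = 80.5 + 104.2 + 102.3 = 287 cm³.
Mass = 287 × 1.17, so 335.79 g.

335.8 g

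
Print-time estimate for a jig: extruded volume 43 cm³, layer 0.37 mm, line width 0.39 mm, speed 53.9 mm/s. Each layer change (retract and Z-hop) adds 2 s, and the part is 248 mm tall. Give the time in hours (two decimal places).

Extrusion cross-section = 0.37 × 0.39 = 0.1443 mm².
Total extruded path = 43000/0.1443 = 297990.3 mm.
Print-move time = 297990.3 / 53.9 = 5528.6 s.
Layer count = ceil(248 / 0.37) = 671.
Non-print overhead = 671 × 2 = 1342 s.
Altogether 5528.6 + 1342 = 6870.6 s, i.e. 1.91 hours.

1.91 hours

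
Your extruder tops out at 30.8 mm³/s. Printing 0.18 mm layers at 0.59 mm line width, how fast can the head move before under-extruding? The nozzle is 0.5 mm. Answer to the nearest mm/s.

290 mm/s

Extrusion cross-section: 0.18 × 0.59 → 0.1062 mm².
v_max = Q/A = 30.8/0.1062 = 290.02 mm/s → 290 mm/s.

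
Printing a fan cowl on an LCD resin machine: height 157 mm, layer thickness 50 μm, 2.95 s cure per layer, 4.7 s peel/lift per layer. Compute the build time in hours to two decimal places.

Layers = ⌈157/0.05⌉ = 3140.
Each layer takes = 2.95 + 4.7 = 7.65 s.
Build time: 3140 × 7.65 s = 24021 s, i.e. 6.67 hours.

6.67 hours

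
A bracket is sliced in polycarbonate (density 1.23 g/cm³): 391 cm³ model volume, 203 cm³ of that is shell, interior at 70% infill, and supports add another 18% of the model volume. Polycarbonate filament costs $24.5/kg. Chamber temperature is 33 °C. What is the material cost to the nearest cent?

Interior volume = 391 − 203 = 188 cm³.
Infill deposited: 0.70 × 188 → 131.6 cm³.
Support = 0.18 × 391 = 70.38 cm³.
Total extruded: 203 + 131.6 + 70.38 → 404.98 cm³.
Mass = 404.98 × 1.23, so 498.1254 g.
Cost = 498.1254 g / 1000 × $24.5/kg = $12.20.

$12.20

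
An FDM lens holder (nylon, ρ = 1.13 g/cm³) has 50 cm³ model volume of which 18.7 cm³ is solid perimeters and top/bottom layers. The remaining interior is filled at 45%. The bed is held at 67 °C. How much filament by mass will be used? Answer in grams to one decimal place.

37.0 g

Infill region: 50 − 18.7 → 31.3 cm³.
Infill volume = 0.45 × 31.3 = 14.085 cm³.
Total printed volume = 18.7 + 14.085 = 32.785 cm³.
Mass = 32.785 × 1.13, so 37.04705 g.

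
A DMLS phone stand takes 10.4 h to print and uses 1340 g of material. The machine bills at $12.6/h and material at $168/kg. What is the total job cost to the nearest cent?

Machine-time cost = 12.6 × 10.4 = $131.04.
Material charge = 168 × 1340/1000 = $225.12.
Total = 131.04 + 225.12 = $356.16.

$356.16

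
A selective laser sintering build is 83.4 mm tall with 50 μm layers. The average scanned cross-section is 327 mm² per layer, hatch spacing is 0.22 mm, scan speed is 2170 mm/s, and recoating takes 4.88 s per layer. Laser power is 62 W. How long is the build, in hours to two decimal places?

2.58 hours

Layer count = ceil(83.4 / 0.05) = 1668.
Scan path per layer = 327 / 0.22 = 1486.4 mm.
Laser time per layer: 1486.4 / 2170 → 0.685 s.
Layer cycle = 0.685 + 4.88 = 5.565 s.
Total: 1668 × 5.565 s = 9282.42 s → 2.58 hours.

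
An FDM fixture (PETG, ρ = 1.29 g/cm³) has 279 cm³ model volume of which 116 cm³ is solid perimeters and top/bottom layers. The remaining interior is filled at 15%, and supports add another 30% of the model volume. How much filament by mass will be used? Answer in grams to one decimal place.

289.2 g

Interior volume = 279 − 116 = 163 cm³.
Deposited infill = 0.15 × 163 = 24.45 cm³.
Support: 0.30 × 279 → 83.7 cm³.
Total extruded = 116 + 24.45 + 83.7, so 224.15 cm³.
Mass = 224.15 × 1.29, so 289.1535 g.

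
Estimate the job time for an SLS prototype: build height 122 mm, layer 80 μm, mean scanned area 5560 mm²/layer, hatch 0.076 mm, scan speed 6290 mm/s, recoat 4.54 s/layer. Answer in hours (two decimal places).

Layer count = ceil(122 / 0.08) = 1525.
Hatch length per layer = 5560 / 0.076 = 73157.9 mm.
Scan time per layer: 73157.9 / 6290 → 11.6308 s.
Per-layer time = 11.6308 + 4.54, so 16.1708 s.
1525 layers × 16.1708 s/layer = 24660.47 s, i.e. 6.85 hours.

6.85 hours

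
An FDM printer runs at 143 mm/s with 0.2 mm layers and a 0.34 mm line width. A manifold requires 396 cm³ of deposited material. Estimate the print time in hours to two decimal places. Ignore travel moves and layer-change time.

Extrusion cross-section = 0.2 × 0.34 = 0.068 mm².
Path length: 396000 mm³ / 0.068 mm² → 5823529.4 mm.
Time extruding: 5823529.4 / 143 → 40724 s.
That's 40724 s → 11.31 hours.

11.31 hours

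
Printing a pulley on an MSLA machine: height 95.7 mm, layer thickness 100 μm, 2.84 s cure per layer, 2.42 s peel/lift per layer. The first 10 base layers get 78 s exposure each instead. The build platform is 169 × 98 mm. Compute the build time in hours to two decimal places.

Number of layers: 95.7 / 0.1 → 957 (rounded up).
Base layers: 10 × (78 + 2.42) → 804.2 s.
Regular layers: 947 × (2.84 + 2.42) → 4981.22 s.
Sum: 804.2 + 4981.22 = 5785.42 s → 1.61 hours.

1.61 hours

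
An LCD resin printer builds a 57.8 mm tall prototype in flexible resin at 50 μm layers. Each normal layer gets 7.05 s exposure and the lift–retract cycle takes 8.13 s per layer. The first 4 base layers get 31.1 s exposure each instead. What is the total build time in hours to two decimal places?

Layers = ⌈57.8/0.05⌉ = 1156.
Bottom layers = 4 × (31.1 + 8.13), so 156.92 s.
Regular layers: 1152 × (7.05 + 8.13) → 17487.36 s.
Total = 156.92 + 17487.36 = 17644.28 s = 4.90 hours.

4.90 hours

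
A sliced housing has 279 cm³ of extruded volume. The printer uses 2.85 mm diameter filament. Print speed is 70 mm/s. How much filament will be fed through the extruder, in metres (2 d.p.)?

43.73 m

Cross-section of 2.85 mm filament: π·(2.85/2)² = 6.3794 mm².
L = 279000 mm³ / 6.3794 mm² = 43734.52 mm, i.e. 43.73 m.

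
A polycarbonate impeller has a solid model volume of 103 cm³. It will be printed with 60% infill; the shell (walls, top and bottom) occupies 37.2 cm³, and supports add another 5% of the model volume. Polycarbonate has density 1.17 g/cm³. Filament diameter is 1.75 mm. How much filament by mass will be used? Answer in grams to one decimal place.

Interior volume: 103 − 37.2 → 65.8 cm³.
Infill volume = 0.60 × 65.8, so 39.48 cm³.
Support = 0.05 × 103, so 5.15 cm³.
Total extruded = 37.2 + 39.48 + 5.15, so 81.83 cm³.
Mass: 81.83 × 1.17 → 95.7411 g.

95.7 g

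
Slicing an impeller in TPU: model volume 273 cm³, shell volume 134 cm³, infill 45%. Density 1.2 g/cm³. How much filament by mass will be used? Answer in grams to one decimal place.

Infill region = 273 − 134, so 139 cm³.
Infill volume = 0.45 × 139 = 62.55 cm³.
Deposited volume: 134 + 62.55 → 196.55 cm³.
Mass: 196.55 × 1.2 → 235.86 g.

235.9 g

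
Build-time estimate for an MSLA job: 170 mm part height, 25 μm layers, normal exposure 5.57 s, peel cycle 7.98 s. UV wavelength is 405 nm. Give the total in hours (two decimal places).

25.59 hours

Layer count = ceil(170 / 0.025) = 6800.
Each layer takes: 5.57 + 7.98 → 13.55 s.
Build time: 6800 × 13.55 s = 92140 s, i.e. 25.59 hours.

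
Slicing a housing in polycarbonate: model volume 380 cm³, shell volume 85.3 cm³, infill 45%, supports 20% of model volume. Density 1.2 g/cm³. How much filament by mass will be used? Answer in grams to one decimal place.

Volume inside the shell = 380 − 85.3 = 294.7 cm³.
Deposited infill = 0.45 × 294.7, so 132.615 cm³.
Support = 0.20 × 380 = 76 cm³.
Total extruded: 85.3 + 132.615 + 76 → 293.915 cm³.
Mass = 293.915 × 1.2, so 352.698 g.

352.7 g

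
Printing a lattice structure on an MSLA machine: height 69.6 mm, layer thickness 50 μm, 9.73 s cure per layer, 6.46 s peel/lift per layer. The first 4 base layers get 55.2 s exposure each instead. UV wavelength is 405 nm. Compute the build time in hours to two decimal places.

Number of layers: 69.6 / 0.05 → 1392 (rounded up).
Base layers = 4 × (55.2 + 6.46) = 246.64 s.
Regular layers: 1388 × (9.73 + 6.46) → 22471.72 s.
Total = 246.64 + 22471.72 = 22718.36 s = 6.31 hours.

6.31 hours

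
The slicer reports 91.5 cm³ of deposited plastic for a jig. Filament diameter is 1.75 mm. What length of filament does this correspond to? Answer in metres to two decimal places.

Filament cross-section = π × (1.75/2)² = 2.4053 mm².
Length = 91.5 cm³ / 2.4053 mm² = 91500 / 2.4053 = 38040.99 mm = 38.04 m.

38.04 m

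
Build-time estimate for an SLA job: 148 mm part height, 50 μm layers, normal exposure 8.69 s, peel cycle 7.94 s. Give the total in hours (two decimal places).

13.67 hours

Layer count = ceil(148 / 0.05) = 2960.
Per-layer time: 8.69 + 7.94 → 16.63 s.
Total = 2960 × 16.63 = 49224.8 s = 13.67 hours.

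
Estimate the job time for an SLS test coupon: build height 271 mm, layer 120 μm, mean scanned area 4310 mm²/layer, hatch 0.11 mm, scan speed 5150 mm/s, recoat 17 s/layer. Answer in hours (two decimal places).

Number of layers: 271 / 0.12 → 2259 (rounded up).
Per-layer scan distance = 4310 / 0.11, so 39181.8 mm.
Per-layer scan time = 39181.8 / 5150, so 7.6081 s.
Layer cycle = 7.6081 + 17 = 24.6081 s.
2259 layers × 24.6081 s/layer = 55589.6979 s, i.e. 15.44 hours.

15.44 hours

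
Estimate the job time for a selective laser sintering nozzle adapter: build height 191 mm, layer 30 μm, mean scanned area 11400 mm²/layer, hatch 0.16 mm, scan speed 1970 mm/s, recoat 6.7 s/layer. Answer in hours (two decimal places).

Layer count = ceil(191 / 0.03) = 6367.
Hatch length per layer = 11400 / 0.16 = 71250 mm.
Per-layer scan time = 71250 / 1970 = 36.1675 s.
Time per layer = 36.1675 + 6.7 = 42.8675 s.
6367 layers × 42.8675 s/layer = 272937.3725 s, i.e. 75.82 hours.

75.82 hours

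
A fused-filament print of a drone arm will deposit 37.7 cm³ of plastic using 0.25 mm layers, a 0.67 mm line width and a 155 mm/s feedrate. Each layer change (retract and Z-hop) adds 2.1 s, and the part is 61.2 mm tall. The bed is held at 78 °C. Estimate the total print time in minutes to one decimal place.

32.8 minutes

Line area = 0.25 × 0.67 = 0.1675 mm².
Path length: 37700 mm³ / 0.1675 mm² → 225074.6 mm.
Print-move time: 225074.6 / 155 → 1452.1 s.
Layer count = ceil(61.2 / 0.25) = 245.
Layer-change overhead = 245 × 2.1 = 514.5 s.
Total = 1452.1 + 514.5 = 1966.6 s = 32.8 minutes.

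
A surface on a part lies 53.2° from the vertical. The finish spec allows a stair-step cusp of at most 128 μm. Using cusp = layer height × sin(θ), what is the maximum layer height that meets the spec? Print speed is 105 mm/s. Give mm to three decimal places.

Layer height = cusp / sin(53.2°) = 0.128 / 0.8007 = 0.160 mm.

0.160 mm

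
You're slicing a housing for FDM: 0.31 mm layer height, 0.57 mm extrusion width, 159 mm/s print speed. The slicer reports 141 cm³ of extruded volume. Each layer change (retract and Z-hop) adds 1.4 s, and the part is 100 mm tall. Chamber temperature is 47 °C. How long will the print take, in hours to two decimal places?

Bead cross-section: 0.31 × 0.57 → 0.1767 mm².
Toolpath length = 141 cm³ / 0.1767 mm² = 141000 / 0.1767 = 797962.6 mm.
Print-move time = 797962.6 / 159 = 5018.6 s.
Number of layers: 100 / 0.31 → 323 (rounded up).
Layer-change overhead: 323 × 1.4 → 452.2 s.
Total = 5018.6 + 452.2 = 5470.8 s = 1.52 hours.

1.52 hours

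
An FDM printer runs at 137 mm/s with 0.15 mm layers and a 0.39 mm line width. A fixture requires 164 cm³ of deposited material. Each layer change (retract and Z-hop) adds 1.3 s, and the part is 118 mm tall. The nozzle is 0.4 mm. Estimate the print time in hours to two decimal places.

5.97 hours

Line area = 0.15 × 0.39 = 0.0585 mm².
Toolpath length = 164 cm³ / 0.0585 mm² = 164000 / 0.0585 = 2803418.8 mm.
Extrusion time = 2803418.8 / 137 = 20462.9 s.
Number of layers: 118 / 0.15 → 787 (rounded up).
Non-print overhead = 787 × 1.3, so 1023.1 s.
Altogether 20462.9 + 1023.1 = 21486 s, i.e. 5.97 hours.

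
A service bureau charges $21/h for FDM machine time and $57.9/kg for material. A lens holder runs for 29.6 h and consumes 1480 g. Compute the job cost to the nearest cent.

Time charge: 21 × 29.6 → $621.60.
Material cost: 57.9 × 1480/1000 → $85.692.
Total = 621.60 + 85.692 = 707.292 ≈ $707.29.

$707.29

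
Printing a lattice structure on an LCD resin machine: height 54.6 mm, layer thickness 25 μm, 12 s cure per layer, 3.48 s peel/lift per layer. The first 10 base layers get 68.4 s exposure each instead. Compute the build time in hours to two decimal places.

Layers = ⌈54.6/0.025⌉ = 2184.
Base layers: 10 × (68.4 + 3.48) → 718.8 s.
Remaining layers: 2174 × (12 + 3.48) → 33653.52 s.
Total = 718.8 + 33653.52 = 34372.32 s = 9.55 hours.

9.55 hours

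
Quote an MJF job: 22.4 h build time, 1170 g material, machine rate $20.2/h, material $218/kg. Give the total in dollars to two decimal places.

Machine-time cost: 20.2 × 22.4 → $452.48.
Material cost = 218 × 1170/1000 = $255.06.
Total = 452.48 + 255.06 = $707.54.

$707.54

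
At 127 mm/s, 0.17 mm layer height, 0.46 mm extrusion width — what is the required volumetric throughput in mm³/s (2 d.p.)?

9.93

Extrusion cross-section: 0.17 × 0.46 → 0.0782 mm².
Q = v·A = 127 × 0.0782 = 9.93 mm³/s.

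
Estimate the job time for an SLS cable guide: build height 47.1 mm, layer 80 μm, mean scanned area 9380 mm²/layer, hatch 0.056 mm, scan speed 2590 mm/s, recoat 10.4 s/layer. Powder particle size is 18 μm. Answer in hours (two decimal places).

12.28 hours

Layer count = ceil(47.1 / 0.08) = 589.
Per-layer scan distance: 9380 / 0.056 → 167500 mm.
Scan time per layer = 167500 / 2590 = 64.6718 s.
Time per layer = 64.6718 + 10.4 = 75.0718 s.
Total: 589 × 75.0718 s = 44217.2902 s → 12.28 hours.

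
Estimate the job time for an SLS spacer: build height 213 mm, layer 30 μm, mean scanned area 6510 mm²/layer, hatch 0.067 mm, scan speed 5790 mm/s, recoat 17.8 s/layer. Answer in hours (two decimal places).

Layer count = ceil(213 / 0.03) = 7100.
Per-layer scan distance = 6510 / 0.067, so 97164.2 mm.
Scan time per layer: 97164.2 / 5790 → 16.7814 s.
Layer cycle: 16.7814 + 17.8 → 34.5814 s.
7100 layers × 34.5814 s/layer = 245527.94 s, i.e. 68.20 hours.

68.20 hours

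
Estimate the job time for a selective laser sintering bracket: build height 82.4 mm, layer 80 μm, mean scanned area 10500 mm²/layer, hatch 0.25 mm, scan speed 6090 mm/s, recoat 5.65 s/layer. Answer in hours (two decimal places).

3.59 hours

Layers = ⌈82.4/0.08⌉ = 1030.
Hatch length per layer = 10500 / 0.25 = 42000 mm.
Laser time per layer = 42000 / 6090 = 6.8966 s.
Layer cycle: 6.8966 + 5.65 → 12.5466 s.
1030 layers × 12.5466 s/layer = 12922.998 s, i.e. 3.59 hours.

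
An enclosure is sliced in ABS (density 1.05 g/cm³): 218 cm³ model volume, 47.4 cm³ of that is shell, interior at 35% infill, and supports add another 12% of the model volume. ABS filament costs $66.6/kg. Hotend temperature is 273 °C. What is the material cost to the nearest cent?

Interior volume = 218 − 47.4, so 170.6 cm³.
Infill deposited = 0.35 × 170.6, so 59.71 cm³.
Support = 0.12 × 218, so 26.16 cm³.
Total printed volume = 47.4 + 59.71 + 26.16, so 133.27 cm³.
Mass = 133.27 × 1.05 = 139.9335 g.
At $66.6/kg: 139.9335/1000 × 66.6 = $9.32.

$9.32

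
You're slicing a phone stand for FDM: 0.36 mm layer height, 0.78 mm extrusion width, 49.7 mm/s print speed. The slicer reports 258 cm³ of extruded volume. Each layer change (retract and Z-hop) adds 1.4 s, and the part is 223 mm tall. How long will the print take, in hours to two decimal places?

Extrusion cross-section = 0.36 × 0.78, so 0.2808 mm².
Toolpath length = 258 cm³ / 0.2808 mm² = 258000 / 0.2808 = 918803.4 mm.
Time extruding = 918803.4 / 49.7 = 18487 s.
Number of layers: 223 / 0.36 → 620 (rounded up).
Non-print overhead = 620 × 1.4, so 868 s.
Total = 18487 + 868 = 19355 s = 5.38 hours.

5.38 hours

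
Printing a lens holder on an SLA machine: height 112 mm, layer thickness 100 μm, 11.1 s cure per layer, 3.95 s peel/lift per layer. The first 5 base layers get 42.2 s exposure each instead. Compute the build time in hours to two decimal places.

4.73 hours

Number of layers: 112 / 0.1 → 1120 (rounded up).
Burn-in layers = 5 × (42.2 + 3.95), so 230.75 s.
Remaining layers = 1115 × (11.1 + 3.95), so 16780.75 s.
Total = 230.75 + 16780.75 = 17011.5 s = 4.73 hours.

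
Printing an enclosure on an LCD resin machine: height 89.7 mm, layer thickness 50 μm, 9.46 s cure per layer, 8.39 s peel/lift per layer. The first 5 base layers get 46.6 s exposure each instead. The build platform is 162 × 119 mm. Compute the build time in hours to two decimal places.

8.95 hours

Layer count = ceil(89.7 / 0.05) = 1794.
Burn-in layers: 5 × (46.6 + 8.39) → 274.95 s.
Remaining layers: 1789 × (9.46 + 8.39) → 31933.65 s.
Total = 274.95 + 31933.65 = 32208.6 s = 8.95 hours.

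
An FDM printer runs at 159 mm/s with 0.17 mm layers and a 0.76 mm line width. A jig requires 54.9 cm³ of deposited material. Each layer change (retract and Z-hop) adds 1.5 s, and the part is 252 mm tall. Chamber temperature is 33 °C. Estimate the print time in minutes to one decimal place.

81.6 minutes

Line area: 0.17 × 0.76 → 0.1292 mm².
Total extruded path = 54900/0.1292 = 424922.6 mm.
Print-move time: 424922.6 / 159 → 2672.5 s.
Layer count = ceil(252 / 0.17) = 1483.
Layer-change overhead = 1483 × 1.5, so 2224.5 s.
Total = 2672.5 + 2224.5 = 4897 s = 81.6 minutes.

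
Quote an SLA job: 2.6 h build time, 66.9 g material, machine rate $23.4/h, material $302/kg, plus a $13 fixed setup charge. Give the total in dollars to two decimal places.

$94.04

Machine-time cost = 23.4 × 2.6 = $60.84.
Material charge: 302 × 66.9/1000 → $20.2038.
Total = 60.84 + 20.2038 + 13 = 94.0438 ≈ $94.04.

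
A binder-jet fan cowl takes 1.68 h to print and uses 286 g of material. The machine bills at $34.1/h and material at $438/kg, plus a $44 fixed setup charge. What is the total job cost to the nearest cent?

Time charge = 34.1 × 1.68 = $57.288.
Material cost: 438 × 286/1000 → $125.268.
Adding setup: 57.288 + 125.268 + 44 → 226.556 ≈ $226.56.

$226.56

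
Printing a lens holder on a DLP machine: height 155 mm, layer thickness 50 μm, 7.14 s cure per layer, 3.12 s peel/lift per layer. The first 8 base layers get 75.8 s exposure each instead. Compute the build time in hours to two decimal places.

8.99 hours

Layer count = ceil(155 / 0.05) = 3100.
Burn-in layers = 8 × (75.8 + 3.12) = 631.36 s.
Regular layers = 3092 × (7.14 + 3.12) = 31723.92 s.
Total = 631.36 + 31723.92 = 32355.28 s = 8.99 hours.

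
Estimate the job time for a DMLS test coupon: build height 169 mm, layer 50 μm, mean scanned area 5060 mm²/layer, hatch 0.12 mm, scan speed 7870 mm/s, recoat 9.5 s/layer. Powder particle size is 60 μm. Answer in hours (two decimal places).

13.95 hours

Layers = ⌈169/0.05⌉ = 3380.
Hatch length per layer = 5060 / 0.12 = 42166.7 mm.
Per-layer scan time = 42166.7 / 7870 = 5.3579 s.
Time per layer: 5.3579 + 9.5 → 14.8579 s.
3380 layers × 14.8579 s/layer = 50219.702 s, i.e. 13.95 hours.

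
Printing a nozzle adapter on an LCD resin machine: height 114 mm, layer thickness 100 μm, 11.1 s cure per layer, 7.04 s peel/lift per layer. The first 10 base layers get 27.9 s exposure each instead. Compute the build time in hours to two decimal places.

5.79 hours

Layer count = ceil(114 / 0.1) = 1140.
Burn-in layers = 10 × (27.9 + 7.04), so 349.4 s.
Normal layers = 1130 × (11.1 + 7.04) = 20498.2 s.
Sum: 349.4 + 20498.2 = 20847.6 s → 5.79 hours.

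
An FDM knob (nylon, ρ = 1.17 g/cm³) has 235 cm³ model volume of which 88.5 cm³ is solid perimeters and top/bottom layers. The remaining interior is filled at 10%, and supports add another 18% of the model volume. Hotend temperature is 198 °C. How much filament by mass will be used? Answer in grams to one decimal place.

Volume inside the shell = 235 − 88.5, so 146.5 cm³.
Deposited infill = 0.10 × 146.5 = 14.65 cm³.
Support = 0.18 × 235, so 42.3 cm³.
Total extruded = 88.5 + 14.65 + 42.3, so 145.45 cm³.
Mass: 145.45 × 1.17 → 170.1765 g.

170.2 g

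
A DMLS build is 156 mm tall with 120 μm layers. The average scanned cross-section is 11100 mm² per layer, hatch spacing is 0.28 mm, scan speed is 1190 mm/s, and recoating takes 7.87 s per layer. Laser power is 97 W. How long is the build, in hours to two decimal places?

Layer count = ceil(156 / 0.12) = 1300.
Hatch length per layer = 11100 / 0.28 = 39642.9 mm.
Laser time per layer: 39642.9 / 1190 → 33.3134 s.
Time per layer = 33.3134 + 7.87 = 41.1834 s.
Build time = 1300 × 41.1834 = 53538.42 s = 14.87 hours.

14.87 hours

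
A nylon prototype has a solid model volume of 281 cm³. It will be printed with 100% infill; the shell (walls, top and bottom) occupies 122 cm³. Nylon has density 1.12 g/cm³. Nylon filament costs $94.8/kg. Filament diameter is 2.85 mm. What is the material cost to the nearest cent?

Interior volume = 281 − 122 = 159 cm³.
Infill deposited: 1.00 × 159 → 159 cm³.
Total printed volume = 122 + 159 = 281 cm³.
Mass: 281 × 1.12 → 314.72 g.
At $94.8/kg: 314.72/1000 × 94.8 = $29.84.

$29.84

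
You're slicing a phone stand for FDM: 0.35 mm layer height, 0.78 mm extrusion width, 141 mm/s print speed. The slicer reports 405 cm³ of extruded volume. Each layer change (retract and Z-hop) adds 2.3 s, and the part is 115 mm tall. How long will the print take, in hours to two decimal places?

Bead cross-section = 0.35 × 0.78 = 0.273 mm².
Path length: 405000 mm³ / 0.273 mm² → 1483516.5 mm.
Time extruding = 1483516.5 / 141 = 10521.4 s.
Number of layers: 115 / 0.35 → 329 (rounded up).
Layer-change overhead: 329 × 2.3 → 756.7 s.
Total = 10521.4 + 756.7 = 11278.1 s = 3.13 hours.

3.13 hours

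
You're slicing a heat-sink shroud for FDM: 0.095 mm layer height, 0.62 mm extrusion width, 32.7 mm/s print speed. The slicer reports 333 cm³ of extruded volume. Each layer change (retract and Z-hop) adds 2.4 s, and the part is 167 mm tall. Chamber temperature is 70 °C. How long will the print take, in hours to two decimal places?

Bead cross-section = 0.095 × 0.62, so 0.0589 mm².
Total extruded path = 333000/0.0589 = 5653650.3 mm.
Extrusion time = 5653650.3 / 32.7, so 172894.5 s.
Number of layers: 167 / 0.095 → 1758 (rounded up).
Z-hop total = 1758 × 2.4 = 4219.2 s.
Total = 172894.5 + 4219.2 = 177113.7 s = 49.20 hours.

49.20 hours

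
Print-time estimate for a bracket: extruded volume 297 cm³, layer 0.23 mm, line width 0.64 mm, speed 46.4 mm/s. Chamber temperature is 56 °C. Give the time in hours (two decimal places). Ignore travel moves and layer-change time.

Bead cross-section = 0.23 × 0.64 = 0.1472 mm².
Total extruded path = 297000/0.1472 = 2017663 mm.
Time extruding: 2017663 / 46.4 → 43484.1 s.
Converting: 43484.1 s = 12.08 hours.

12.08 hours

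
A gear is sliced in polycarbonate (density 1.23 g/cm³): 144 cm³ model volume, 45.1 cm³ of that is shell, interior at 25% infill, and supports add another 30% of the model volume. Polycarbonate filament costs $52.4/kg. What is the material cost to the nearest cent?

Volume inside the shell = 144 − 45.1, so 98.9 cm³.
Deposited infill = 0.25 × 98.9, so 24.725 cm³.
Support = 0.30 × 144, so 43.2 cm³.
Deposited volume = 45.1 + 24.725 + 43.2 = 113.025 cm³.
Mass = 113.025 × 1.23 = 139.02075 g.
At $52.4/kg: 139.02075/1000 × 52.4 = $7.28.

$7.28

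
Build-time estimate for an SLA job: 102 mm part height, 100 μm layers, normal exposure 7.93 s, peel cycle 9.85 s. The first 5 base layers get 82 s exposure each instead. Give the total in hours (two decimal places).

Number of layers: 102 / 0.1 → 1020 (rounded up).
Bottom layers = 5 × (82 + 9.85) = 459.25 s.
Regular layers: 1015 × (7.93 + 9.85) → 18046.7 s.
Total = 459.25 + 18046.7 = 18505.95 s = 5.14 hours.

5.14 hours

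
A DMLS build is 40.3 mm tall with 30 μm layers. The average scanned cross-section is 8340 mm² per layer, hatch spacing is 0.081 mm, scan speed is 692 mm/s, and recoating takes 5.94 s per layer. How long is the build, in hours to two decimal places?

Layers = ⌈40.3/0.03⌉ = 1344.
Hatch length per layer: 8340 / 0.081 → 102963 mm.
Scan time per layer: 102963 / 692 → 148.7905 s.
Layer cycle = 148.7905 + 5.94 = 154.7305 s.
Build time = 1344 × 154.7305 = 207957.792 s = 57.77 hours.

57.77 hours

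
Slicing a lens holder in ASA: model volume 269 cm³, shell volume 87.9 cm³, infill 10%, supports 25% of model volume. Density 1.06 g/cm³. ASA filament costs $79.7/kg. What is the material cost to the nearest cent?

Interior volume = 269 − 87.9 = 181.1 cm³.
Deposited infill = 0.10 × 181.1 = 18.11 cm³.
Support: 0.25 × 269 → 67.25 cm³.
Total extruded = 87.9 + 18.11 + 67.25 = 173.26 cm³.
Mass = 173.26 × 1.06, so 183.6556 g.
Cost = 183.6556 g / 1000 × $79.7/kg = $14.64.

$14.64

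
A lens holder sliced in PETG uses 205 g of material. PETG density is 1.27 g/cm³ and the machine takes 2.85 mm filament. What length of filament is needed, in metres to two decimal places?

Volume = 205 g / 1.27 g·cm⁻³ = 161.4173 cm³ = 161417.3 mm³.
A = π r² = π × 1.425² = 6.3794 mm².
Length = 161417.3 / 6.3794 = 25302.9 mm = 25.30 m.

25.30 m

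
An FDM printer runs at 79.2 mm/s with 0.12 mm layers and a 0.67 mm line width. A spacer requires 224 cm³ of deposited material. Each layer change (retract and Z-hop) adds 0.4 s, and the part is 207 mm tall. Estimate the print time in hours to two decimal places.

Bead cross-section = 0.12 × 0.67 = 0.0804 mm².
Path length: 224000 mm³ / 0.0804 mm² → 2786069.7 mm.
Time extruding = 2786069.7 / 79.2 = 35177.6 s.
Layer count = ceil(207 / 0.12) = 1725.
Non-print overhead: 1725 × 0.4 → 690 s.
Altogether 35177.6 + 690 = 35867.6 s, i.e. 9.96 hours.

9.96 hours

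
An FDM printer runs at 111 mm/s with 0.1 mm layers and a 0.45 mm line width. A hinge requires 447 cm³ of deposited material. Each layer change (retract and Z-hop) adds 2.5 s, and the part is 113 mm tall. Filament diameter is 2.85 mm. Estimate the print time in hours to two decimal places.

Extrusion cross-section = 0.1 × 0.45 = 0.045 mm².
Toolpath length = 447 cm³ / 0.045 mm² = 447000 / 0.045 = 9933333.3 mm.
Extrusion time = 9933333.3 / 111, so 89489.5 s.
Layer count = ceil(113 / 0.1) = 1130.
Layer-change overhead: 1130 × 2.5 → 2825 s.
Total = 89489.5 + 2825 = 92314.5 s = 25.64 hours.

25.64 hours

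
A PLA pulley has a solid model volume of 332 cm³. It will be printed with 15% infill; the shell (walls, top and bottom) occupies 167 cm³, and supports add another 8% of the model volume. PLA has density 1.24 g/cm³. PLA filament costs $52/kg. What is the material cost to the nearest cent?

$14.08

Interior volume = 332 − 167, so 165 cm³.
Deposited infill = 0.15 × 165, so 24.75 cm³.
Support = 0.08 × 332 = 26.56 cm³.
Deposited volume: 167 + 24.75 + 26.56 → 218.31 cm³.
Mass: 218.31 × 1.24 → 270.7044 g.
At $52/kg: 270.7044/1000 × 52 = $14.08.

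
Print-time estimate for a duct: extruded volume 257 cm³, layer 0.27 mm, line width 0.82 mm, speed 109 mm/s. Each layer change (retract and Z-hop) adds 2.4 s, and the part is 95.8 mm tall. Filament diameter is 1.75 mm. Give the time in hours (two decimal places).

Extrusion cross-section = 0.27 × 0.82 = 0.2214 mm².
Toolpath length = 257 cm³ / 0.2214 mm² = 257000 / 0.2214 = 1160794.9 mm.
Extrusion time = 1160794.9 / 109 = 10649.5 s.
Layers = ⌈95.8/0.27⌉ = 355.
Layer-change overhead = 355 × 2.4, so 852 s.
Total = 10649.5 + 852 = 11501.5 s = 3.19 hours.

3.19 hours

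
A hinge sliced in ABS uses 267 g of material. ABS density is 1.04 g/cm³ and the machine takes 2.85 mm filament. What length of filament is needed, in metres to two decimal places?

40.24 m

Extruded volume: 267/1.04 = 256.7308 cm³ (256730.8 mm³).
A = π r² = π × 1.425² = 6.3794 mm².
L = V/A = 256730.8/6.3794 = 40243.72 mm → 40.24 m.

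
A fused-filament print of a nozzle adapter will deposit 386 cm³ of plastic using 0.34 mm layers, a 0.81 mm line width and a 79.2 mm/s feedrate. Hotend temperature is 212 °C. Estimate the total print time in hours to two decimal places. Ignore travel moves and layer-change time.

Extrusion cross-section: 0.34 × 0.81 → 0.2754 mm².
Toolpath length = 386 cm³ / 0.2754 mm² = 386000 / 0.2754 = 1401597.7 mm.
Time extruding = 1401597.7 / 79.2, so 17696.9 s.
In the requested units: 17696.9 s = 4.92 hours.

4.92 hours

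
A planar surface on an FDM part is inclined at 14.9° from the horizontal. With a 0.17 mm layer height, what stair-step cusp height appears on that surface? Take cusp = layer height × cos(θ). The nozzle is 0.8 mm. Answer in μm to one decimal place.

Cusp = layer height × cos(14.9°) = 0.17 × 0.9664 = 0.164288 mm = 164.3 μm.

164.3 μm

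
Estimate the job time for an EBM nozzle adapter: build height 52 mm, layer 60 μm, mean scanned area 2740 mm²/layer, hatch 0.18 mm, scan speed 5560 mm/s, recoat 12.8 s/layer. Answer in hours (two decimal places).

Layers = ⌈52/0.06⌉ = 867.
Scan path per layer = 2740 / 0.18, so 15222.2 mm.
Per-layer scan time: 15222.2 / 5560 → 2.7378 s.
Time per layer = 2.7378 + 12.8, so 15.5378 s.
Total: 867 × 15.5378 s = 13471.2726 s → 3.74 hours.

3.74 hours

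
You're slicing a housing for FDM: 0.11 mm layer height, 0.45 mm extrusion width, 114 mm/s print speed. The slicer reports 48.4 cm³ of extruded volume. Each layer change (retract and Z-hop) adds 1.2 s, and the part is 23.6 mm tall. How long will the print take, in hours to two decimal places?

2.45 hours

Bead cross-section = 0.11 × 0.45, so 0.0495 mm².
Path length: 48400 mm³ / 0.0495 mm² → 977777.8 mm.
Time extruding: 977777.8 / 114 → 8577 s.
Layer count = ceil(23.6 / 0.11) = 215.
Non-print overhead = 215 × 1.2, so 258 s.
Total = 8577 + 258 = 8835 s = 2.45 hours.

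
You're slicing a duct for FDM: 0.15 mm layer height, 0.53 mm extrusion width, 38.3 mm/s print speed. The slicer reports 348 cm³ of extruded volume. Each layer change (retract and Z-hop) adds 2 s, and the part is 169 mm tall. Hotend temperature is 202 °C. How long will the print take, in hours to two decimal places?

Line area: 0.15 × 0.53 → 0.0795 mm².
Path length: 348000 mm³ / 0.0795 mm² → 4377358.5 mm.
Print-move time = 4377358.5 / 38.3, so 114291.3 s.
Layers = ⌈169/0.15⌉ = 1127.
Z-hop total: 1127 × 2 → 2254 s.
Altogether 114291.3 + 2254 = 116545.3 s, i.e. 32.37 hours.

32.37 hours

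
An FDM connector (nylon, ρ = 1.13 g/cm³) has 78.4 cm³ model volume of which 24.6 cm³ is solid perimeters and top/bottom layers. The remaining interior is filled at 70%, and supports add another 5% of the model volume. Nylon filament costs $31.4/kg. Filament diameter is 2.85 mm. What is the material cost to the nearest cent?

Interior volume: 78.4 − 24.6 → 53.8 cm³.
Deposited infill = 0.70 × 53.8, so 37.66 cm³.
Support: 0.05 × 78.4 → 3.92 cm³.
Total printed volume = 24.6 + 37.66 + 3.92, so 66.18 cm³.
Mass: 66.18 × 1.13 → 74.7834 g.
At $31.4/kg: 74.7834/1000 × 31.4 = $2.35.

$2.35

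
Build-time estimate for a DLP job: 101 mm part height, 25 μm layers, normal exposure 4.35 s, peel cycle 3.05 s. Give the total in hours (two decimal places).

8.30 hours

Layers = ⌈101/0.025⌉ = 4040.
Each layer takes = 4.35 + 3.05 = 7.4 s.
Total = 4040 × 7.4 = 29896 s = 8.30 hours.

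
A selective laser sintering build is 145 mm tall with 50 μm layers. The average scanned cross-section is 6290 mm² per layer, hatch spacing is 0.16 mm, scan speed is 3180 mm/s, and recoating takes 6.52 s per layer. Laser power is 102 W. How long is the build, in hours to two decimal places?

Layers = ⌈145/0.05⌉ = 2900.
Hatch length per layer = 6290 / 0.16 = 39312.5 mm.
Scan time per layer = 39312.5 / 3180, so 12.3624 s.
Layer cycle: 12.3624 + 6.52 → 18.8824 s.
2900 layers × 18.8824 s/layer = 54758.96 s, i.e. 15.21 hours.

15.21 hours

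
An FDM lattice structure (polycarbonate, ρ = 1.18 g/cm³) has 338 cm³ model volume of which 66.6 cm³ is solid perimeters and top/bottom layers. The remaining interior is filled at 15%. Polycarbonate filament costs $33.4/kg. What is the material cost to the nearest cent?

Volume inside the shell: 338 − 66.6 → 271.4 cm³.
Infill deposited = 0.15 × 271.4 = 40.71 cm³.
Total extruded = 66.6 + 40.71 = 107.31 cm³.
Mass = 107.31 × 1.18, so 126.6258 g.
Cost = 126.6258 g / 1000 × $33.4/kg = $4.23.

$4.23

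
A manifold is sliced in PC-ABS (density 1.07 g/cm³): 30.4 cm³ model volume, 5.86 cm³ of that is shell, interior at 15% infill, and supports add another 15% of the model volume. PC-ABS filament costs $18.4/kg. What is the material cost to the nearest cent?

$0.28

Infill region = 30.4 − 5.86 = 24.54 cm³.
Infill deposited = 0.15 × 24.54, so 3.681 cm³.
Support = 0.15 × 30.4, so 4.56 cm³.
Total extruded: 5.86 + 3.681 + 4.56 → 14.101 cm³.
Mass = 14.101 × 1.07 = 15.08807 g.
At $18.4/kg: 15.08807/1000 × 18.4 = $0.28.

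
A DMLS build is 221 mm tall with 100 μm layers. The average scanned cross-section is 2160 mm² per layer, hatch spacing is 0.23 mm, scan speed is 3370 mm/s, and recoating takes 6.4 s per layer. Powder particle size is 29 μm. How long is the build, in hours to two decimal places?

Layer count = ceil(221 / 0.1) = 2210.
Scan path per layer: 2160 / 0.23 → 9391.3 mm.
Laser time per layer = 9391.3 / 3370 = 2.7867 s.
Per-layer time = 2.7867 + 6.4, so 9.1867 s.
Total: 2210 × 9.1867 s = 20302.607 s → 5.64 hours.

5.64 hours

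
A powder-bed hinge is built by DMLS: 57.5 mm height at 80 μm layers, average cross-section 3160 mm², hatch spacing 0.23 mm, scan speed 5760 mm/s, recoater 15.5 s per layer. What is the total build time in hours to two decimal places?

3.57 hours

Number of layers: 57.5 / 0.08 → 719 (rounded up).
Scan path per layer = 3160 / 0.23 = 13739.1 mm.
Per-layer scan time = 13739.1 / 5760, so 2.3853 s.
Per-layer time = 2.3853 + 15.5, so 17.8853 s.
719 layers × 17.8853 s/layer = 12859.5307 s, i.e. 3.57 hours.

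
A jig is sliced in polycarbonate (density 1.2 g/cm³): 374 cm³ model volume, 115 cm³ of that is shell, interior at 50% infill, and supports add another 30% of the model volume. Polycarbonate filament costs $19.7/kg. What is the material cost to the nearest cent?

Interior volume = 374 − 115, so 259 cm³.
Deposited infill: 0.50 × 259 → 129.5 cm³.
Support: 0.30 × 374 → 112.2 cm³.
Total printed volume = 115 + 129.5 + 112.2 = 356.7 cm³.
Mass = 356.7 × 1.2, so 428.04 g.
Cost = 428.04 g / 1000 × $19.7/kg = $8.43.

$8.43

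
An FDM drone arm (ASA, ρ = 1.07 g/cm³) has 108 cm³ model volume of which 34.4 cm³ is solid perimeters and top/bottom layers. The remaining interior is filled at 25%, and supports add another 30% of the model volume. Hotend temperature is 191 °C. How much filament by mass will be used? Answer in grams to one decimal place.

Interior volume = 108 − 34.4, so 73.6 cm³.
Infill deposited = 0.25 × 73.6 = 18.4 cm³.
Support = 0.30 × 108, so 32.4 cm³.
Total printed volume: 34.4 + 18.4 + 32.4 → 85.2 cm³.
Mass = 85.2 × 1.07, so 91.164 g.

91.2 g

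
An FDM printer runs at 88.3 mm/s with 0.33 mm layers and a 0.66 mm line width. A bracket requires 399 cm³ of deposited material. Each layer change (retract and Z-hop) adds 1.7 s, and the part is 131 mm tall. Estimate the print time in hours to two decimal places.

Extrusion cross-section: 0.33 × 0.66 → 0.2178 mm².
Total extruded path = 399000/0.2178 = 1831955.9 mm.
Time extruding = 1831955.9 / 88.3 = 20747 s.
Number of layers: 131 / 0.33 → 397 (rounded up).
Layer-change overhead = 397 × 1.7 = 674.9 s.
Altogether 20747 + 674.9 = 21421.9 s, i.e. 5.95 hours.

5.95 hours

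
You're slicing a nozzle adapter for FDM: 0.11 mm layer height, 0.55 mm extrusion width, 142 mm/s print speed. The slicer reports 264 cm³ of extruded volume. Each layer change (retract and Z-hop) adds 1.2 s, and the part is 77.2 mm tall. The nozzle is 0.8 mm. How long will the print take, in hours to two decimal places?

8.77 hours

Bead cross-section = 0.11 × 0.55, so 0.0605 mm².
Path length: 264000 mm³ / 0.0605 mm² → 4363636.4 mm.
Extrusion time: 4363636.4 / 142 → 30729.8 s.
Number of layers: 77.2 / 0.11 → 702 (rounded up).
Non-print overhead: 702 × 1.2 → 842.4 s.
Altogether 30729.8 + 842.4 = 31572.2 s, i.e. 8.77 hours.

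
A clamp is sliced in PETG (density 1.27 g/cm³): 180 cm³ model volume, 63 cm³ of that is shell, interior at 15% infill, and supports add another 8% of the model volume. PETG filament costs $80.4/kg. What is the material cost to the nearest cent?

$9.70

Interior volume = 180 − 63 = 117 cm³.
Infill volume = 0.15 × 117, so 17.55 cm³.
Support: 0.08 × 180 → 14.4 cm³.
Total printed volume = 63 + 17.55 + 14.4 = 94.95 cm³.
Mass: 94.95 × 1.27 → 120.5865 g.
Cost = 120.5865 g / 1000 × $80.4/kg = $9.70.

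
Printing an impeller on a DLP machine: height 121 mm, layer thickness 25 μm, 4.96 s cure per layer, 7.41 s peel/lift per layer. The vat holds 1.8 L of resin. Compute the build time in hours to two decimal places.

16.63 hours

Layer count = ceil(121 / 0.025) = 4840.
Cycle time: 4.96 + 7.41 → 12.37 s.
Build time: 4840 × 12.37 s = 59870.8 s, i.e. 16.63 hours.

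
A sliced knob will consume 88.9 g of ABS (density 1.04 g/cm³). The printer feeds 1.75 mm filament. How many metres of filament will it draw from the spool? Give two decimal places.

Extruded volume: 88.9/1.04 = 85.4808 cm³ (85480.8 mm³).
Cross-section of 1.75 mm filament: π·(1.75/2)² = 2.4053 mm².
L = V/A = 85480.8/2.4053 = 35538.52 mm → 35.54 m.

35.54 m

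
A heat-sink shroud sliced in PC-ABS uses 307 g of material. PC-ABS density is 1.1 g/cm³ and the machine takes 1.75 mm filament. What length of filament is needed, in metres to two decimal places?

116.03 m

Extruded volume: 307/1.1 = 279.0909 cm³ (279090.9 mm³).
A = π r² = π × 0.875² = 2.4053 mm².
L = V/A = 279090.9/2.4053 = 116031.64 mm → 116.03 m.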